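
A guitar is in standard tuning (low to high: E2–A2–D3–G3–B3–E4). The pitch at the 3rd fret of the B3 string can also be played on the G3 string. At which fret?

Fret 3 on B3 is MIDI 59 + 3 = 62 (D4). On the G3 string (open MIDI 55), that pitch is 62 − 55 = fret 7.

7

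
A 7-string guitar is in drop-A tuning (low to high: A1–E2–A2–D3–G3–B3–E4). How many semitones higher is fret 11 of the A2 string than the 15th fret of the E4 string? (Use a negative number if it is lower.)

A2 at fret 11 → G#3 (MIDI 56); E4 at fret 15 → G5 (MIDI 79).
56 − 79 = -23, so the two pitches are 23 semitones apart.

-23 semitones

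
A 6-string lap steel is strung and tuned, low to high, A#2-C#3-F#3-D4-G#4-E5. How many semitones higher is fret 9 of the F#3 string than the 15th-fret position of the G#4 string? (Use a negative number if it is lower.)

F#3 at fret 9 → D#4 (MIDI 63); G#4 at fret 15 → B5 (MIDI 83).
63 − 83 = -20, so the two pitches are 20 semitones apart.

-20 semitones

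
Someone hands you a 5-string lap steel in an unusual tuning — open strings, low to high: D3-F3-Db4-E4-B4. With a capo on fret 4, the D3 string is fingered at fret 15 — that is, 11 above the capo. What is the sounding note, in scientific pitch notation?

F4

The capo raises the open D3 by 4 semitones to Gb3; fretting 11 more gives D3 + 4 + 11 = D3 + 15 semitones = F4.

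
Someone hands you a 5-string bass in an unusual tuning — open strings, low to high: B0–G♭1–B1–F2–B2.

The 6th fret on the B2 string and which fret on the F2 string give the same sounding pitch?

B2 at fret 6 is B2 + 6 semitones = F3.
The open F2 string is 6 semitones below the open B2, so the same pitch on the F2 string lies at fret 6 + 6 = 12.

12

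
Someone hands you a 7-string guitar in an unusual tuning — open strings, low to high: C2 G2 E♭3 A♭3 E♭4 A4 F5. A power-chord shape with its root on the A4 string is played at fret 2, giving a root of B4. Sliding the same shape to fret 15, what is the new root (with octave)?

C6

Moving from fret 2 to fret 15 shifts the root by 13 semitones.
B4 up 13 semitones is C6.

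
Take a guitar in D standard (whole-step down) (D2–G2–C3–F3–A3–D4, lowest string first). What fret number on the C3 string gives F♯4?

F♯4 is 18 semitones above the open C3 (C–C#–D–D#–…–E–F–F#), so it sits at fret 18.

18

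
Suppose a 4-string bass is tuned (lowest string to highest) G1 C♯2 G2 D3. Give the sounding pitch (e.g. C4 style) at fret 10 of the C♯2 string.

B2

C♯2 is MIDI 37. Adding 10 gives 47, which is B2.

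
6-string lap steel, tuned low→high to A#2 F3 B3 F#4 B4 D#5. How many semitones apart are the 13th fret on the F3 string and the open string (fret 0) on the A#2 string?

F3 at fret 13 → F#4 (MIDI 66); A#2 at fret 0 → A#2 (MIDI 46).
66 − 46 = 20, so the two pitches are 20 semitones apart, with F#4 the higher.

20 semitones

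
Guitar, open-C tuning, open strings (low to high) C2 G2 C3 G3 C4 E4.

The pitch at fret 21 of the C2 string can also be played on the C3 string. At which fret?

9

C2 at fret 21 is C2 + 21 semitones = A3.
The open C3 string is 12 semitones above the open C2, so the same pitch on the C3 string lies at fret 21 − 12 = 9.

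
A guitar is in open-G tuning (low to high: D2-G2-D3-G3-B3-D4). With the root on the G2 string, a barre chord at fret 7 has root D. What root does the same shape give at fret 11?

F♯

Moving from fret 7 to fret 11 shifts the root by 4 semitones.
D up 4 semitones is F♯.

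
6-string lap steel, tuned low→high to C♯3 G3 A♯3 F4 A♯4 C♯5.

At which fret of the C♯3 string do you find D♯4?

14

D♯4 is 14 semitones above the open C♯3 (C#–D–D#–E–…–C#–D–D#), so it sits at fret 14.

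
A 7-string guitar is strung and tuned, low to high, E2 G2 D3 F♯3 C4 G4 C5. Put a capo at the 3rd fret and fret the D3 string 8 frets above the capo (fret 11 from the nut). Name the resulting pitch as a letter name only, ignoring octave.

C♯

The capo raises the open D3 by 3 semitones to F3; fretting 8 more gives D3 + 3 + 8 = D3 + 11 semitones, landing on C♯.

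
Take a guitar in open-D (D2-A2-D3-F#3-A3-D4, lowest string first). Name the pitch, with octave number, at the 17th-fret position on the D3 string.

D3 is MIDI 50. Adding 17 gives 67, which is G4.

G4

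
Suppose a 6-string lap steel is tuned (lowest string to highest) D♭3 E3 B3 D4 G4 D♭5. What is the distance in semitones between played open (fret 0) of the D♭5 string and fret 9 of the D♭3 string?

D♭5 at fret 0 → D♭5 (MIDI 73); D♭3 at fret 9 → B♭3 (MIDI 58).
73 − 58 = 15, so the two pitches are 15 semitones apart, with D♭5 the higher.

15 semitones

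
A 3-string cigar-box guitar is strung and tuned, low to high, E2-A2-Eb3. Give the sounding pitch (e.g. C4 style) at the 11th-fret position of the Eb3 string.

The open Eb3 string plus 11 semitones: Eb–E–F–Gb–…–C–Db–D.
The walk passes from B into C once, so the octave number goes from 3 to 4.

D4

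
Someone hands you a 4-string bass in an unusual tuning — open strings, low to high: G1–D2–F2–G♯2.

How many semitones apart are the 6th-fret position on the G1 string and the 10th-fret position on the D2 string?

G1 at fret 6 → C♯2 (MIDI 37); D2 at fret 10 → C3 (MIDI 48).
37 − 48 = -11, so the two pitches are 11 semitones apart, with C3 the higher.

11 semitones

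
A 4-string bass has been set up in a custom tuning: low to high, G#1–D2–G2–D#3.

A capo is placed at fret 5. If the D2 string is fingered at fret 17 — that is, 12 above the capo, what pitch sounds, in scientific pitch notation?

The capo raises the open D2 by 5 semitones to G2; fretting 12 more gives D2 + 5 + 12 = D2 + 17 semitones = G3.

G3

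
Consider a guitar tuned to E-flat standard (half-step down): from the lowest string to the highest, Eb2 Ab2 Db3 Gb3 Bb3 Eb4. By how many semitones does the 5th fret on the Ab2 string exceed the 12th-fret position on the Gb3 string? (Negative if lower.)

Ab2 at fret 5 → Db3 (MIDI 49); Gb3 at fret 12 → Gb4 (MIDI 66).
49 − 66 = -17, so the two pitches are 17 semitones apart.

-17 semitones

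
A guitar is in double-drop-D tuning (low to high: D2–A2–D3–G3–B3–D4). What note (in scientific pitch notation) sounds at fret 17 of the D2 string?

G3

D2 is MIDI 38. Adding 17 gives 55, which is G3.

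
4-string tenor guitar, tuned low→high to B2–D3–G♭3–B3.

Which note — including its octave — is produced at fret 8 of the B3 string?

B3 is MIDI 59. Adding 8 gives 67, which is G4.

G4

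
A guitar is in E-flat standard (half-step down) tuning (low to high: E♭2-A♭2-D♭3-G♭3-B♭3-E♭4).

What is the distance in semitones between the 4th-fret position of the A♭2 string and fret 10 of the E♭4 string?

25 semitones

A♭2 at fret 4 → C3 (MIDI 48); E♭4 at fret 10 → D♭5 (MIDI 73).
48 − 73 = -25, so the two pitches are 25 semitones apart, with D♭5 the higher.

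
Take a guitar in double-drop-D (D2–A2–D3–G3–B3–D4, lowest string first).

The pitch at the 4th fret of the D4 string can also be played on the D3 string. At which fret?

16

D4 at fret 4 is D4 + 4 semitones = F#4.
The open D3 string is 12 semitones below the open D4, so the same pitch on the D3 string lies at fret 4 + 12 = 16.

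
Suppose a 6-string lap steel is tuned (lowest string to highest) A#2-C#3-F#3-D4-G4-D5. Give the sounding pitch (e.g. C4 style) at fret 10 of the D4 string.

D4 is MIDI 62. Adding 10 gives 72, which is C5.

C5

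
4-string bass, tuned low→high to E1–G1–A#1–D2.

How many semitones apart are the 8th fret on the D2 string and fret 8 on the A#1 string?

D2 at fret 8 → A#2 (MIDI 46); A#1 at fret 8 → F#2 (MIDI 42).
46 − 42 = 4, so the two pitches are 4 semitones apart, with A#2 the higher.

4 semitones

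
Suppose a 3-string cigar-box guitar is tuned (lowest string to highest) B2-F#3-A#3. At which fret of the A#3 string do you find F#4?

8

F#4 is 8 semitones above the open A#3 (A#–B–C–C#–D–D#–E–F–F#), so it sits at fret 8.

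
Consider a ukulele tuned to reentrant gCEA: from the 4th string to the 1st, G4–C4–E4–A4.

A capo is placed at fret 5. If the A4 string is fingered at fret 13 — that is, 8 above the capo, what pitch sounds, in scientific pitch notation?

A♯5

The capo raises the open A4 by 5 semitones to D5; fretting 8 more gives A4 + 5 + 8 = A4 + 13 semitones = A♯5.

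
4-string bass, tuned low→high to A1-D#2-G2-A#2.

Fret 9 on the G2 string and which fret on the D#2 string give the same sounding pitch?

G2 at fret 9 is G2 + 9 semitones = E3.
The open D#2 string is 4 semitones below the open G2, so the same pitch on the D#2 string lies at fret 9 + 4 = 13.

13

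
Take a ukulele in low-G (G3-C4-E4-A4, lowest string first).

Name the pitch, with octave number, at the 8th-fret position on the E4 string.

C5

Each fret is one semitone, so E4 + 8 = C5.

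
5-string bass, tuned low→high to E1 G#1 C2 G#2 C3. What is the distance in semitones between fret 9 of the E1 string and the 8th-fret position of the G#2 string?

15 semitones

E1 at fret 9 → C#2 (MIDI 37); G#2 at fret 8 → E3 (MIDI 52).
37 − 52 = -15, so the two pitches are 15 semitones apart, with E3 the higher.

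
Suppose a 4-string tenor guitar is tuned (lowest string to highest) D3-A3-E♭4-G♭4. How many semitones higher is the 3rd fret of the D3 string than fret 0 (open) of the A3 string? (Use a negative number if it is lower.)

-4 semitones

D3 at fret 3 → F3 (MIDI 53); A3 at fret 0 → A3 (MIDI 57).
53 − 57 = -4, so the two pitches are 4 semitones apart.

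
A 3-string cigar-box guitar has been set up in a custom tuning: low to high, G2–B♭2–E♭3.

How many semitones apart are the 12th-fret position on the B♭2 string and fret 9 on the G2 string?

6 semitones

B♭2 at fret 12 → B♭3 (MIDI 58); G2 at fret 9 → E3 (MIDI 52).
58 − 52 = 6, so the two pitches are 6 semitones apart, with B♭3 the higher.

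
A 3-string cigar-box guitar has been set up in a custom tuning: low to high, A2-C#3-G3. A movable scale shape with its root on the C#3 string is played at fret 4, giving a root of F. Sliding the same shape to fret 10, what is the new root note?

B

Moving from fret 4 to fret 10 shifts the root by 6 semitones.
F up 6 semitones is B.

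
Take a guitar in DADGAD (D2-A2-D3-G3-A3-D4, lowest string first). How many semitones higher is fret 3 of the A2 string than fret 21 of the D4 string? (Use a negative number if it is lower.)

-35 semitones

A2 at fret 3 → C3 (MIDI 48); D4 at fret 21 → B5 (MIDI 83).
48 − 83 = -35, so the two pitches are 35 semitones apart.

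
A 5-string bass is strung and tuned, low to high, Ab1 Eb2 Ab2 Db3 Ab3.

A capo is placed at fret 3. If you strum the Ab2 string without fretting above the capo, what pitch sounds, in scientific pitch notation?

B2

The capo raises the open Ab2 by 3 semitones to B2; fretting 0 more gives Ab2 + 3 + 0 = Ab2 + 3 semitones = B2.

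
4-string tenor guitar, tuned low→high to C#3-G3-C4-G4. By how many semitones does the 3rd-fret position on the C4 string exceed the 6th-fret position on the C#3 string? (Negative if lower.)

8 semitones

C4 at fret 3 → D#4 (MIDI 63); C#3 at fret 6 → G3 (MIDI 55).
63 − 55 = 8, so the two pitches are 8 semitones apart.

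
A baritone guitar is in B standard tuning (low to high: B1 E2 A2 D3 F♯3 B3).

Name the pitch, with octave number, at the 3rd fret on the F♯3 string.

Each fret is one semitone, so F♯3 + 3 = A3.

A3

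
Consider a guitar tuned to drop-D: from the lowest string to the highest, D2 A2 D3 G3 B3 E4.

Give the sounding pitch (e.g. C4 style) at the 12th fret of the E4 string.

E5

E4 is MIDI 64. Adding 12 gives 76, which is E5.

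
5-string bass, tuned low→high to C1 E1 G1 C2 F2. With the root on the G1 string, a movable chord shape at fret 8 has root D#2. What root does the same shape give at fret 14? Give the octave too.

A2

Moving from fret 8 to fret 14 shifts the root by 6 semitones.
D#2 up 6 semitones is A2.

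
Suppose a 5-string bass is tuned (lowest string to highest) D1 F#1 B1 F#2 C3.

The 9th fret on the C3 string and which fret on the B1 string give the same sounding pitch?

22

Fret 9 on C3 is MIDI 48 + 9 = 57 (A3). On the B1 string (open MIDI 35), that pitch is 57 − 35 = fret 22.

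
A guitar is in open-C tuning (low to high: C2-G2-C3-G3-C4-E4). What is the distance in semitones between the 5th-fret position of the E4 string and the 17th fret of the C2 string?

16 semitones

E4 at fret 5 → A4 (MIDI 69); C2 at fret 17 → F3 (MIDI 53).
69 − 53 = 16, so the two pitches are 16 semitones apart, with A4 the higher.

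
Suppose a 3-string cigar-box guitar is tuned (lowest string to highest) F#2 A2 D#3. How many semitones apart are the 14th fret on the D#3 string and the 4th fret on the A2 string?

16 semitones

D#3 at fret 14 → F4 (MIDI 65); A2 at fret 4 → C#3 (MIDI 49).
65 − 49 = 16, so the two pitches are 16 semitones apart, with F4 the higher.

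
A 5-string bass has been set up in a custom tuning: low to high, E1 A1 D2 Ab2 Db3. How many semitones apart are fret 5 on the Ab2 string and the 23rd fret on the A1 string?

7 semitones

Ab2 at fret 5 → Db3 (MIDI 49); A1 at fret 23 → Ab3 (MIDI 56).
49 − 56 = -7, so the two pitches are 7 semitones apart, with Ab3 the higher.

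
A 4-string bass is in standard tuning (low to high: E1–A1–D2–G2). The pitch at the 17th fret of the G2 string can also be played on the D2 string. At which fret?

22

G2 at fret 17 is G2 + 17 semitones = C4.
The open D2 string is 5 semitones below the open G2, so the same pitch on the D2 string lies at fret 17 + 5 = 22.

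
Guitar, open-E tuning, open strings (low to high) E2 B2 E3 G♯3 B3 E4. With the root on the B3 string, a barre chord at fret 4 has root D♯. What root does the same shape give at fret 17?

Moving from fret 4 to fret 17 shifts the root by 13 semitones.
D♯ up 13 semitones is E.

E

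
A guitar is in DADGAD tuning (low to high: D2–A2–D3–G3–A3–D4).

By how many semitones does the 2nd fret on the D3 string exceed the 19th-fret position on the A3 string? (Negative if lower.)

D3 at fret 2 → E3 (MIDI 52); A3 at fret 19 → E5 (MIDI 76).
52 − 76 = -24, so the two pitches are 24 semitones apart.

-24 semitones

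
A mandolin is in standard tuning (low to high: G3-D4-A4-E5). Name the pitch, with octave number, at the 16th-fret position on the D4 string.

F♯5

D4 is MIDI 62. Adding 16 gives 78, which is F♯5.
(Equivalently spelled G♭5.)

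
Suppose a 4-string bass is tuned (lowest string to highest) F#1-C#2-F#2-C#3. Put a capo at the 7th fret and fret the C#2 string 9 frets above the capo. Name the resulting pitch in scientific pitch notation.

F3

The capo raises the open C#2 by 7 semitones to G#2; fretting 9 more gives C#2 + 7 + 9 = C#2 + 16 semitones = F3.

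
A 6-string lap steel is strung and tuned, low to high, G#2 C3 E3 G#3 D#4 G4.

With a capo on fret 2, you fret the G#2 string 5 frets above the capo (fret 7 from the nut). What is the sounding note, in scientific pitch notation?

D#3

The capo raises the open G#2 by 2 semitones to A#2; fretting 5 more gives G#2 + 2 + 5 = G#2 + 7 semitones = D#3.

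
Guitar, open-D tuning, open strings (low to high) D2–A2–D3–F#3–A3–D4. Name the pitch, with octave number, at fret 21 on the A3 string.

F#5

A3 is MIDI 57. Adding 21 gives 78, which is F#5.
(Equivalently spelled Gb5.)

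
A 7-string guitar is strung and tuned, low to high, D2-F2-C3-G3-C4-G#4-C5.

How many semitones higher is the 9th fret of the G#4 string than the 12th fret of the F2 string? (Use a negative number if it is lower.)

G#4 at fret 9 → F5 (MIDI 77); F2 at fret 12 → F3 (MIDI 53).
77 − 53 = 24, so the two pitches are 24 semitones apart.

24 semitones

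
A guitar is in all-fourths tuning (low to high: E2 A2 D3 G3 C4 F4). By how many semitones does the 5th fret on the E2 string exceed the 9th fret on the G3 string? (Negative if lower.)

-19 semitones

E2 at fret 5 → A2 (MIDI 45); G3 at fret 9 → E4 (MIDI 64).
45 − 64 = -19, so the two pitches are 19 semitones apart.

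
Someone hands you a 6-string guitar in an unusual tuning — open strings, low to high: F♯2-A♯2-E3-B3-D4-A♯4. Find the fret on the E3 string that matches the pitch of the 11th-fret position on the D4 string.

D4 at fret 11 is D4 + 11 semitones = C♯5.
The open E3 string is 10 semitones below the open D4, so the same pitch on the E3 string lies at fret 11 + 10 = 21.

21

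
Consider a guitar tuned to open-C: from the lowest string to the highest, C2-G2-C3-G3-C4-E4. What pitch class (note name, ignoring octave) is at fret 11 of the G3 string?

F#

Each fret is one semitone, so G3 + 11 = F#.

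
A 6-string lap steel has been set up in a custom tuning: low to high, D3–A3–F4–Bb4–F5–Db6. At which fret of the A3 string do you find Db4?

Db4 is 4 semitones above the open A3 (A–Bb–B–C–Db), so it sits at fret 4.

4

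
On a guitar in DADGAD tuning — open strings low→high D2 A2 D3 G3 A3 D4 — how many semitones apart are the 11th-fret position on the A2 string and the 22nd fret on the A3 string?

A2 at fret 11 → G#3 (MIDI 56); A3 at fret 22 → G5 (MIDI 79).
56 − 79 = -23, so the two pitches are 23 semitones apart, with G5 the higher.

23 semitones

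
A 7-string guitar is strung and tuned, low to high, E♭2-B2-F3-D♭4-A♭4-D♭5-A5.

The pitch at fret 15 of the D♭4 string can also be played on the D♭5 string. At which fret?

3

D♭4 at fret 15 is D♭4 + 15 semitones = E5.
The open D♭5 string is 12 semitones above the open D♭4, so the same pitch on the D♭5 string lies at fret 15 − 12 = 3.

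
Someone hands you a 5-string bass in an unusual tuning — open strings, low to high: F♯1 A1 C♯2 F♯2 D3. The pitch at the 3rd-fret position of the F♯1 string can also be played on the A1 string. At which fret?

F♯1 at fret 3 is F♯1 + 3 semitones = A1.
The open A1 string is 3 semitones above the open F♯1, so the same pitch on the A1 string lies at fret 3 − 3 = 0.

0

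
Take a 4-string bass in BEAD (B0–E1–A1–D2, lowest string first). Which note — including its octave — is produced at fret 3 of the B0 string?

B0 is MIDI 23. Adding 3 gives 26, which is D1.

D1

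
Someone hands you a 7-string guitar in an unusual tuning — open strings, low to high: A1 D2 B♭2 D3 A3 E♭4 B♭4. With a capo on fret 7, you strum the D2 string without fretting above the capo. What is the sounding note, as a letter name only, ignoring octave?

The capo raises the open D2 by 7 semitones to A2; fretting 0 more gives D2 + 7 + 0 = D2 + 7 semitones, landing on A.

A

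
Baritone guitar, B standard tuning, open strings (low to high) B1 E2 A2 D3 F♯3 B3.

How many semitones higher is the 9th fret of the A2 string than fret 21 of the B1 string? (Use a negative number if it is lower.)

-2 semitones

A2 at fret 9 → F♯3 (MIDI 54); B1 at fret 21 → G♯3 (MIDI 56).
54 − 56 = -2, so the two pitches are 2 semitones apart.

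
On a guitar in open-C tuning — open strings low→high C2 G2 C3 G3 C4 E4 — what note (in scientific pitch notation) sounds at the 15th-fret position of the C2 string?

D♯3

The open C2 string plus 15 semitones: C–C#–D–D#–…–C#–D–D#.
The walk passes from B into C once, so the octave number goes from 2 to 3.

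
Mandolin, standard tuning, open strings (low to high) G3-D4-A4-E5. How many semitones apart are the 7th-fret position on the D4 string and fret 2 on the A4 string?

D4 at fret 7 → A4 (MIDI 69); A4 at fret 2 → B4 (MIDI 71).
69 − 71 = -2, so the two pitches are 2 semitones apart, with B4 the higher.

2 semitones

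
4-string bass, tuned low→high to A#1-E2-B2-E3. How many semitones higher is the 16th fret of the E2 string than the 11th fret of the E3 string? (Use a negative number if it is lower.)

E2 at fret 16 → G#3 (MIDI 56); E3 at fret 11 → D#4 (MIDI 63).
56 − 63 = -7, so the two pitches are 7 semitones apart.

-7 semitones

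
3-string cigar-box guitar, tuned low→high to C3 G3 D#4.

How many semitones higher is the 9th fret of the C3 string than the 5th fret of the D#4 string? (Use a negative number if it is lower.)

C3 at fret 9 → A3 (MIDI 57); D#4 at fret 5 → G#4 (MIDI 68).
57 − 68 = -11, so the two pitches are 11 semitones apart.

-11 semitones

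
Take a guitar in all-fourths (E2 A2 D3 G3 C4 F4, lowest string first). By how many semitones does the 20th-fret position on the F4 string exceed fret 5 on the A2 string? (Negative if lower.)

F4 at fret 20 → C#6 (MIDI 85); A2 at fret 5 → D3 (MIDI 50).
85 − 50 = 35, so the two pitches are 35 semitones apart.

35 semitones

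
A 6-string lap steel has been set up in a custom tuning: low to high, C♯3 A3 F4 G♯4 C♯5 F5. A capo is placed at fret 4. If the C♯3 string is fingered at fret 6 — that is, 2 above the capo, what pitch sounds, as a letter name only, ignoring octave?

G

The capo raises the open C♯3 by 4 semitones to F3; fretting 2 more gives C♯3 + 4 + 2 = C♯3 + 6 semitones, landing on G.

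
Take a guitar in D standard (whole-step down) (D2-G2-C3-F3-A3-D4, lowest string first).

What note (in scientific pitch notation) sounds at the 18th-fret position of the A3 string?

D#5

A3 is MIDI 57. Adding 18 gives 75, which is D#5.
(Equivalently spelled Eb5.)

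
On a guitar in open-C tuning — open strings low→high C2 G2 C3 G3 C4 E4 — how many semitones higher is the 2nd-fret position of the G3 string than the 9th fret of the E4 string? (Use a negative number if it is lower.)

-16 semitones

G3 at fret 2 → A3 (MIDI 57); E4 at fret 9 → C♯5 (MIDI 73).
57 − 73 = -16, so the two pitches are 16 semitones apart.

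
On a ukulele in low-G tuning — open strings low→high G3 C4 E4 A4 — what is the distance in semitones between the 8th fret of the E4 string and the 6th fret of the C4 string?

E4 at fret 8 → C5 (MIDI 72); C4 at fret 6 → F♯4 (MIDI 66).
72 − 66 = 6, so the two pitches are 6 semitones apart, with C5 the higher.

6 semitones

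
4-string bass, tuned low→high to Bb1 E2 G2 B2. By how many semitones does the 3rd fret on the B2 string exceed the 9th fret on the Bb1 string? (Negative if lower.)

B2 at fret 3 → D3 (MIDI 50); Bb1 at fret 9 → G2 (MIDI 43).
50 − 43 = 7, so the two pitches are 7 semitones apart.

7 semitones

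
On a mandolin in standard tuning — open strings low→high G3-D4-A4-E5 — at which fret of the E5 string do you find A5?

A5 is 5 semitones above the open E5 (E–F–F#–G–G#–A), so it sits at fret 5.

5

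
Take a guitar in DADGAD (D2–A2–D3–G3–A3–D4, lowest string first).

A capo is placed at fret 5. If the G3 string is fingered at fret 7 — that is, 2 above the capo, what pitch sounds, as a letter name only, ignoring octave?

D

The capo raises the open G3 by 5 semitones to C4; fretting 2 more gives G3 + 5 + 2 = G3 + 7 semitones, landing on D.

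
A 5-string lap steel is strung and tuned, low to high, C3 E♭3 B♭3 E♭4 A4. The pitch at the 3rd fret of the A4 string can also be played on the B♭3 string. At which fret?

14

A4 at fret 3 is A4 + 3 semitones = C5.
The open B♭3 string is 11 semitones below the open A4, so the same pitch on the B♭3 string lies at fret 3 + 11 = 14.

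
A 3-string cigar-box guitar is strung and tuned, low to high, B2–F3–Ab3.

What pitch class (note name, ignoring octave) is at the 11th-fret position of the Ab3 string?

G

The open Ab3 string plus 11 semitones: Ab–A–Bb–B–…–F–Gb–G.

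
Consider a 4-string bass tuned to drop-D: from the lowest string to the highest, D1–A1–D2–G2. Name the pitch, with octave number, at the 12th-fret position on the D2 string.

D3

The open D2 string plus 12 semitones: D–D#–E–F–…–C–C#–D.
The walk passes from B into C once, so the octave number goes from 2 to 3.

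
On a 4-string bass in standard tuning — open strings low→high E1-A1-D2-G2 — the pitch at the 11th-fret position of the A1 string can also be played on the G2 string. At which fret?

1

Fret 11 on A1 is MIDI 33 + 11 = 44 (G#2). On the G2 string (open MIDI 43), that pitch is 44 − 43 = fret 1.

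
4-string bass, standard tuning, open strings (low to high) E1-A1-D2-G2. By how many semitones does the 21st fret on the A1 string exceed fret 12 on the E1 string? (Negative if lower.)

14 semitones

A1 at fret 21 → F♯3 (MIDI 54); E1 at fret 12 → E2 (MIDI 40).
54 − 40 = 14, so the two pitches are 14 semitones apart.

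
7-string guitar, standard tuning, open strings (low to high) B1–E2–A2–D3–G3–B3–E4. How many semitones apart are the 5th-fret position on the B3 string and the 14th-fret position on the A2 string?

B3 at fret 5 → E4 (MIDI 64); A2 at fret 14 → B3 (MIDI 59).
64 − 59 = 5, so the two pitches are 5 semitones apart, with E4 the higher.

5 semitones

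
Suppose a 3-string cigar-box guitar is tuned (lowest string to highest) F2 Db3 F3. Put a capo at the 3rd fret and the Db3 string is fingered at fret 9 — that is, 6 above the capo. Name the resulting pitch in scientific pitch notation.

Bb3

The capo raises the open Db3 by 3 semitones to E3; fretting 6 more gives Db3 + 3 + 6 = Db3 + 9 semitones = Bb3.
(Also written A#.)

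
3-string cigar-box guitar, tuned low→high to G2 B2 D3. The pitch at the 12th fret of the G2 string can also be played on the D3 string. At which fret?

G2 at fret 12 is G2 + 12 semitones = G3.
The open D3 string is 7 semitones above the open G2, so the same pitch on the D3 string lies at fret 12 − 7 = 5.

5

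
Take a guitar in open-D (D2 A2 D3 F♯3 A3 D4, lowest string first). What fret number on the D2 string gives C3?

10

C3 is 10 semitones above the open D2 (D–D#–E–F–…–A#–B–C), so it sits at fret 10.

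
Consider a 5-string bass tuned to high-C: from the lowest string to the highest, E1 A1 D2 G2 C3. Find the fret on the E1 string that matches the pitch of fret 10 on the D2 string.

Fret 10 on D2 is MIDI 38 + 10 = 48 (C3). On the E1 string (open MIDI 28), that pitch is 48 − 28 = fret 20.

20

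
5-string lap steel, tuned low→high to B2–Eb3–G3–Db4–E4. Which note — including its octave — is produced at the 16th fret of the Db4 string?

Each fret is one semitone, so Db4 + 16 = F5.

F5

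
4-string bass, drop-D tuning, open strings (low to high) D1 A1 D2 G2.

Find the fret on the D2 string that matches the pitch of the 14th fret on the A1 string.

9

Fret 14 on A1 is MIDI 33 + 14 = 47 (B2). On the D2 string (open MIDI 38), that pitch is 47 − 38 = fret 9.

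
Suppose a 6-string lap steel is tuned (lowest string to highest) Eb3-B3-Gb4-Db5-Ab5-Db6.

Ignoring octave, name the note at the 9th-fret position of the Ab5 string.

F

Ab5 is MIDI 80. Adding 9 gives 89; 89 mod 12 = 5, i.e. F.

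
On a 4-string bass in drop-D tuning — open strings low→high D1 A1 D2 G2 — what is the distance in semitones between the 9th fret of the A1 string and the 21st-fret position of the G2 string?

A1 at fret 9 → F#2 (MIDI 42); G2 at fret 21 → E4 (MIDI 64).
42 − 64 = -22, so the two pitches are 22 semitones apart, with E4 the higher.

22 semitones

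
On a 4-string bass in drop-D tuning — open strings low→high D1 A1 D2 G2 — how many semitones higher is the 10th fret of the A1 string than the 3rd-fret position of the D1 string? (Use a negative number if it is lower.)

A1 at fret 10 → G2 (MIDI 43); D1 at fret 3 → F1 (MIDI 29).
43 − 29 = 14, so the two pitches are 14 semitones apart.

14 semitones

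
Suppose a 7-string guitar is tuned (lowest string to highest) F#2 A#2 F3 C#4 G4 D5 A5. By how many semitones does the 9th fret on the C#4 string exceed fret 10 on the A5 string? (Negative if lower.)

C#4 at fret 9 → A#4 (MIDI 70); A5 at fret 10 → G6 (MIDI 91).
70 − 91 = -21, so the two pitches are 21 semitones apart.

-21 semitones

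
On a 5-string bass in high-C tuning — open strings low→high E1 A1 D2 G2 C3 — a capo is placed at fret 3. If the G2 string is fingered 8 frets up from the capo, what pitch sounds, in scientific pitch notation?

The capo raises the open G2 by 3 semitones to A♯2; fretting 8 more gives G2 + 3 + 8 = G2 + 11 semitones = F♯3.
(Also written G♭.)

F♯3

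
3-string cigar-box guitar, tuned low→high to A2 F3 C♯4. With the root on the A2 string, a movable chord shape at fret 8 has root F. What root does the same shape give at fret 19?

E

Moving from fret 8 to fret 19 shifts the root by 11 semitones.
F up 11 semitones is E.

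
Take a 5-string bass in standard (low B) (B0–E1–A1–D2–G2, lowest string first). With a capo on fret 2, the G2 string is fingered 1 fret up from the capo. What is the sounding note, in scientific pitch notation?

The capo raises the open G2 by 2 semitones to A2; fretting 1 more gives G2 + 2 + 1 = G2 + 3 semitones = A♯2.

A♯2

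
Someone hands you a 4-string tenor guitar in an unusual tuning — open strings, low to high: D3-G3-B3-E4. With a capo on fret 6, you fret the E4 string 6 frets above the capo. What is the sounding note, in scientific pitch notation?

E5

The capo raises the open E4 by 6 semitones to B♭4; fretting 6 more gives E4 + 6 + 6 = E4 + 12 semitones = E5.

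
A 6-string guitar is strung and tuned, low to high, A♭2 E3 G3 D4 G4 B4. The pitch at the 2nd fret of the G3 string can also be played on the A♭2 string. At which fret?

G3 at fret 2 is G3 + 2 semitones = A3.
The open A♭2 string is 11 semitones below the open G3, so the same pitch on the A♭2 string lies at fret 2 + 11 = 13.

13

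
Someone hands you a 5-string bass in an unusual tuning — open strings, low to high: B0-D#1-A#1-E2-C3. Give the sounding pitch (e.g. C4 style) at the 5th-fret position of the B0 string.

The open B0 string plus 5 semitones: B–C–C#–D–D#–E.
The walk passes from B into C once, so the octave number goes from 0 to 1.

E1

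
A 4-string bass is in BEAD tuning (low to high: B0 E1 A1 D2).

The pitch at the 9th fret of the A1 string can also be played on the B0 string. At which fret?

A1 at fret 9 is A1 + 9 semitones = F♯2.
The open B0 string is 10 semitones below the open A1, so the same pitch on the B0 string lies at fret 9 + 10 = 19.

19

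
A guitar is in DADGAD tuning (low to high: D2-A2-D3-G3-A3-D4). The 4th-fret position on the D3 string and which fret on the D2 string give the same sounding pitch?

Fret 4 on D3 is MIDI 50 + 4 = 54 (F♯3). On the D2 string (open MIDI 38), that pitch is 54 − 38 = fret 16.

16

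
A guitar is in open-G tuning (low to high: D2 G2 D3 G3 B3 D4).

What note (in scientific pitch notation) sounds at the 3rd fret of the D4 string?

F4

The open D4 string plus 3 semitones: D–D#–E–F.
No B→C boundary is crossed, so the octave stays at 4.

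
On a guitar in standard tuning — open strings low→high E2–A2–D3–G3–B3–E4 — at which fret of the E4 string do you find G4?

3

G4 is 3 semitones above the open E4 (E–F–F#–G), so it sits at fret 3.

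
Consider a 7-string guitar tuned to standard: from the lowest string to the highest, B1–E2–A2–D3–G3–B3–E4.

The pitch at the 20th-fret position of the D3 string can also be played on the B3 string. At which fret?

11

Fret 20 on D3 is MIDI 50 + 20 = 70 (A#4). On the B3 string (open MIDI 59), that pitch is 70 − 59 = fret 11.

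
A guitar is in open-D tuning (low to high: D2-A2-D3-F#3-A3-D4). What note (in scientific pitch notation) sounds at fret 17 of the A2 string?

The open A2 string plus 17 semitones: A–A#–B–C–…–C–C#–D.
The walk passes from B into C 2 times, so the octave number goes from 2 to 4.

D4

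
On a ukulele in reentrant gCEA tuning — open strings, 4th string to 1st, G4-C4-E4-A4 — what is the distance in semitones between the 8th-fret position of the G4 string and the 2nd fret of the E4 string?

9 semitones

G4 at fret 8 → D♯5 (MIDI 75); E4 at fret 2 → F♯4 (MIDI 66).
75 − 66 = 9, so the two pitches are 9 semitones apart, with D♯5 the higher.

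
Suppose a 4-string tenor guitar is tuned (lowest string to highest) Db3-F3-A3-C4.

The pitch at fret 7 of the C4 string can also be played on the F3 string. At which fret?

14

Fret 7 on C4 is MIDI 60 + 7 = 67 (G4). On the F3 string (open MIDI 53), that pitch is 67 − 53 = fret 14.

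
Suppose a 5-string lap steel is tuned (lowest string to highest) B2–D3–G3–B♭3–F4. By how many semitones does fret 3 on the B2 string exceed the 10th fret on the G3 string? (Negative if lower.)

B2 at fret 3 → D3 (MIDI 50); G3 at fret 10 → F4 (MIDI 65).
50 − 65 = -15, so the two pitches are 15 semitones apart.

-15 semitones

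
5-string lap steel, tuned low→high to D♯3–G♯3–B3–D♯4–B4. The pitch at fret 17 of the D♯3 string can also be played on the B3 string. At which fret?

D♯3 at fret 17 is D♯3 + 17 semitones = G♯4.
The open B3 string is 8 semitones above the open D♯3, so the same pitch on the B3 string lies at fret 17 − 8 = 9.

9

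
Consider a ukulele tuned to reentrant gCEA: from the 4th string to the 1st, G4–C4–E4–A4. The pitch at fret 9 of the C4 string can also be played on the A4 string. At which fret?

Fret 9 on C4 is MIDI 60 + 9 = 69 (A4). On the A4 string (open MIDI 69), that pitch is 69 − 69 = fret 0.

0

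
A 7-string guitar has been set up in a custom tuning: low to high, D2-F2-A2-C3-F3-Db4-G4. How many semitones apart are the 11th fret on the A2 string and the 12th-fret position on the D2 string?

6 semitones

A2 at fret 11 → Ab3 (MIDI 56); D2 at fret 12 → D3 (MIDI 50).
56 − 50 = 6, so the two pitches are 6 semitones apart, with Ab3 the higher.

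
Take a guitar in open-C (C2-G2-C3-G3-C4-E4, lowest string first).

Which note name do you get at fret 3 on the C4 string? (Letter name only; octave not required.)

D#

The open C4 string plus 3 semitones: C–C#–D–D#.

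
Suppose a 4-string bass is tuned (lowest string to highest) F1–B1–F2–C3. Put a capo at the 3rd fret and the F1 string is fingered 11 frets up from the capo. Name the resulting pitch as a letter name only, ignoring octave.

The capo raises the open F1 by 3 semitones to Ab1; fretting 11 more gives F1 + 3 + 11 = F1 + 14 semitones, landing on G.

G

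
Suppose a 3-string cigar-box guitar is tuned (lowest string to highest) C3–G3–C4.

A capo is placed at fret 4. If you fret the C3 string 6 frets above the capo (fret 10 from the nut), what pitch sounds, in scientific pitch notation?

The capo raises the open C3 by 4 semitones to E3; fretting 6 more gives C3 + 4 + 6 = C3 + 10 semitones = Bb3.
(Also written A#.)

Bb3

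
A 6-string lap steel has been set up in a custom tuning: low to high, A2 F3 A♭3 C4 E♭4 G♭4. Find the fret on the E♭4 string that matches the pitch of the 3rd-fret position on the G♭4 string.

Fret 3 on G♭4 is MIDI 66 + 3 = 69 (A4). On the E♭4 string (open MIDI 63), that pitch is 69 − 63 = fret 6.

6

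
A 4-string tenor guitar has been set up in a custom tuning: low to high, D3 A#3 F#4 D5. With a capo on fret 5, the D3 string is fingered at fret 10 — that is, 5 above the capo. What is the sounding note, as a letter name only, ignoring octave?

C

The capo raises the open D3 by 5 semitones to G3; fretting 5 more gives D3 + 5 + 5 = D3 + 10 semitones, landing on C.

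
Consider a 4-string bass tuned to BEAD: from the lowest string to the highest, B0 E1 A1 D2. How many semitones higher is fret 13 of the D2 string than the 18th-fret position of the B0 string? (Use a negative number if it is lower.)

10 semitones

D2 at fret 13 → D♯3 (MIDI 51); B0 at fret 18 → F2 (MIDI 41).
51 − 41 = 10, so the two pitches are 10 semitones apart.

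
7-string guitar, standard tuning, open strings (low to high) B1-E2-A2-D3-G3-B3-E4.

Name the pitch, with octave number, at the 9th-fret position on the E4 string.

C♯5

E4 is MIDI 64. Adding 9 gives 73, which is C♯5.
(Equivalently spelled D♭5.)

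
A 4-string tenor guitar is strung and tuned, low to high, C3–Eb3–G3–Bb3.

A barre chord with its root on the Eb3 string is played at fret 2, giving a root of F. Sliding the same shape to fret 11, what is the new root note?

D

Moving from fret 2 to fret 11 shifts the root by 9 semitones.
F up 9 semitones is D.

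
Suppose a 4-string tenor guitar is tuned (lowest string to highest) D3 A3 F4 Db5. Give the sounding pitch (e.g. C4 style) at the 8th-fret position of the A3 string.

F4

A3 is MIDI 57. Adding 8 gives 65, which is F4.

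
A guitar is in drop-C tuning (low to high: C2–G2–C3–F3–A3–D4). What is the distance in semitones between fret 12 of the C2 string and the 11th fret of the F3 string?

16 semitones

C2 at fret 12 → C3 (MIDI 48); F3 at fret 11 → E4 (MIDI 64).
48 − 64 = -16, so the two pitches are 16 semitones apart, with E4 the higher.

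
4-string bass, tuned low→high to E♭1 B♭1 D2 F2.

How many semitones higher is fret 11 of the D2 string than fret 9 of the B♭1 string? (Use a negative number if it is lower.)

6 semitones

D2 at fret 11 → D♭3 (MIDI 49); B♭1 at fret 9 → G2 (MIDI 43).
49 − 43 = 6, so the two pitches are 6 semitones apart.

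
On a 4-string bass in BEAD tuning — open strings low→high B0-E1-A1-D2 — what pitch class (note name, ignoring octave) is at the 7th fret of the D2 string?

A

Each fret is one semitone, so D2 + 7 = A.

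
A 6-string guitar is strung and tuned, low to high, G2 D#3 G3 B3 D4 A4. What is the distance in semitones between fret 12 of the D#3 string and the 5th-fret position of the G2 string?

15 semitones

D#3 at fret 12 → D#4 (MIDI 63); G2 at fret 5 → C3 (MIDI 48).
63 − 48 = 15, so the two pitches are 15 semitones apart, with D#4 the higher.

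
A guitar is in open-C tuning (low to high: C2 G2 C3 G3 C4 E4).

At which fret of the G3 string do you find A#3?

A#3 is 3 semitones above the open G3 (G–G#–A–A#), so it sits at fret 3.

3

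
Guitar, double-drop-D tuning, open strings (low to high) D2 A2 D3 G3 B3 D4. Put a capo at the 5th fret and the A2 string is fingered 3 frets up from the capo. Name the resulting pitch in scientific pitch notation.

The capo raises the open A2 by 5 semitones to D3; fretting 3 more gives A2 + 5 + 3 = A2 + 8 semitones = F3.

F3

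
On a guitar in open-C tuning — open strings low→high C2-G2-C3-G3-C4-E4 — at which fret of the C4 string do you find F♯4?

F♯4 is 6 semitones above the open C4 (C–C#–D–D#–E–F–F#), so it sits at fret 6.

6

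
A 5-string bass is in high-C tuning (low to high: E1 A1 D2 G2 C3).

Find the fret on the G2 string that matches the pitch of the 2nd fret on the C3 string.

C3 at fret 2 is C3 + 2 semitones = D3.
The open G2 string is 5 semitones below the open C3, so the same pitch on the G2 string lies at fret 2 + 5 = 7.

7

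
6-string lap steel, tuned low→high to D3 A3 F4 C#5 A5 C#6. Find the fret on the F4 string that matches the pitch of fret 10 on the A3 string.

2

A3 at fret 10 is A3 + 10 semitones = G4.
The open F4 string is 8 semitones above the open A3, so the same pitch on the F4 string lies at fret 10 − 8 = 2.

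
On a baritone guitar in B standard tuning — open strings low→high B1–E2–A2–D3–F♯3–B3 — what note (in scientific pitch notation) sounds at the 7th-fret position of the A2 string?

Each fret is one semitone, so A2 + 7 = E3.

E3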